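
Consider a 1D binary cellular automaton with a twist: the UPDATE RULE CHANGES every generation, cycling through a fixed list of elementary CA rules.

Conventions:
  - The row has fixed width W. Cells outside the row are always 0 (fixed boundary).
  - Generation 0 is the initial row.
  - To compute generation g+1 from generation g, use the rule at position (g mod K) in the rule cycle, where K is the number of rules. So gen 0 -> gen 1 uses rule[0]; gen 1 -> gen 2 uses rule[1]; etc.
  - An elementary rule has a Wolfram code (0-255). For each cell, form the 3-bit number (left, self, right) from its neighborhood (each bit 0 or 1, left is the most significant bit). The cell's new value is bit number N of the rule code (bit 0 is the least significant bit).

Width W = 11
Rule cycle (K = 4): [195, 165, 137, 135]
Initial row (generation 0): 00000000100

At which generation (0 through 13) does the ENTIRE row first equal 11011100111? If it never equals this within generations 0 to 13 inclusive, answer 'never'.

Gen 0: 00000000100
Gen 1 (rule 195): 11111111001
Gen 2 (rule 165): 01111110001
Gen 3 (rule 137): 01111100100
Gen 4 (rule 135): 10111001101
Gen 5 (rule 195): 00011010100
Gen 6 (rule 165): 11000111101
Gen 7 (rule 137): 10010111000
Gen 8 (rule 135): 10110010011
Gen 9 (rule 195): 00010100101
Gen 10 (rule 165): 11011100111
Gen 11 (rule 137): 10011000110
Gen 12 (rule 135): 10100011000
Gen 13 (rule 195): 00001101011

Answer: 10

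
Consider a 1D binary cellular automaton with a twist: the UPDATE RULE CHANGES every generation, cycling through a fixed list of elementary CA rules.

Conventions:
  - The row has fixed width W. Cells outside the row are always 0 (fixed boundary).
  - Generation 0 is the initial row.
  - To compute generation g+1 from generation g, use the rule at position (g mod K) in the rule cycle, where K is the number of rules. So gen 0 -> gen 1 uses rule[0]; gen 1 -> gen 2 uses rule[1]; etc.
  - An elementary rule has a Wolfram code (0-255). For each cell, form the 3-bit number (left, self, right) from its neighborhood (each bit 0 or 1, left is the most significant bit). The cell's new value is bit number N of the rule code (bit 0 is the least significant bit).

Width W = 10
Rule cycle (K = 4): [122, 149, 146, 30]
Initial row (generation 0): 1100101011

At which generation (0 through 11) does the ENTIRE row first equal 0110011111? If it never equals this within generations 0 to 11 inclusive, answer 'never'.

Answer: 8

Derivation:
Gen 0: 1100101011
Gen 1 (rule 122): 1111010111
Gen 2 (rule 149): 0110010010
Gen 3 (rule 146): 1001101101
Gen 4 (rule 30): 1111001001
Gen 5 (rule 122): 1001110110
Gen 6 (rule 149): 1100100001
Gen 7 (rule 146): 0011010010
Gen 8 (rule 30): 0110011111
Gen 9 (rule 122): 1111110001
Gen 10 (rule 149): 0111101101
Gen 11 (rule 146): 1011000000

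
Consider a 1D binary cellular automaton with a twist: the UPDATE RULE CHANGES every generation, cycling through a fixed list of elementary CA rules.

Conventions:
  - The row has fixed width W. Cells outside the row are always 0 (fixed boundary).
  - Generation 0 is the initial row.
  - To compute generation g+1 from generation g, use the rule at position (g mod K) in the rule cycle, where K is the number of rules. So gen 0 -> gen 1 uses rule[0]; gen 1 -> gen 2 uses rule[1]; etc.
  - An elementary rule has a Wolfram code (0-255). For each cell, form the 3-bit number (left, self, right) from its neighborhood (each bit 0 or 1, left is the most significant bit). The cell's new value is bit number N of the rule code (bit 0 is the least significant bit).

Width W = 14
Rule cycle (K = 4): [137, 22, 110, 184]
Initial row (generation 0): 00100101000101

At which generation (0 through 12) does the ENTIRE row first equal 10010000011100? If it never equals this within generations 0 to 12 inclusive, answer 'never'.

Gen 0: 00100101000101
Gen 1 (rule 137): 10000000010000
Gen 2 (rule 22): 11000000111000
Gen 3 (rule 110): 11000001101000
Gen 4 (rule 184): 10100001010100
Gen 5 (rule 137): 00001100000001
Gen 6 (rule 22): 00010010000011
Gen 7 (rule 110): 00110110000111
Gen 8 (rule 184): 00101101000110
Gen 9 (rule 137): 10001000010100
Gen 10 (rule 22): 11011100110110
Gen 11 (rule 110): 11110101111110
Gen 12 (rule 184): 11101011111101

Answer: never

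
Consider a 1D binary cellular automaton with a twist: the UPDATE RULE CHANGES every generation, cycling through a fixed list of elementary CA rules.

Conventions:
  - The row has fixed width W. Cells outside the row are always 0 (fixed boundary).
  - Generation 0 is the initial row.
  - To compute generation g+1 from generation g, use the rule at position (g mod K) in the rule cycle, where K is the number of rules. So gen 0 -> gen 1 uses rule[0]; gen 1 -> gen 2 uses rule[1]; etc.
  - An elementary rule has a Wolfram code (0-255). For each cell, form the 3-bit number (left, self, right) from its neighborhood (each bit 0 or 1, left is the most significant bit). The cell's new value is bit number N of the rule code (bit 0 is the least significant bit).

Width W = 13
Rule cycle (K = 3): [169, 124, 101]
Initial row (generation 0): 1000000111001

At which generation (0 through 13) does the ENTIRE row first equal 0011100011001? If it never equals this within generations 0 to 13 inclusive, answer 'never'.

Gen 0: 1000000111001
Gen 1 (rule 169): 0011110110000
Gen 2 (rule 124): 0010011111000
Gen 3 (rule 101): 1010000001011
Gen 4 (rule 169): 0100111100110
Gen 5 (rule 124): 0110100110111
Gen 6 (rule 101): 0011100011001
Gen 7 (rule 169): 1011001010000
Gen 8 (rule 124): 1111101111000
Gen 9 (rule 101): 0000110001011
Gen 10 (rule 169): 1110100100110
Gen 11 (rule 124): 1011110110111
Gen 12 (rule 101): 1100011011001
Gen 13 (rule 169): 1001010110000

Answer: 6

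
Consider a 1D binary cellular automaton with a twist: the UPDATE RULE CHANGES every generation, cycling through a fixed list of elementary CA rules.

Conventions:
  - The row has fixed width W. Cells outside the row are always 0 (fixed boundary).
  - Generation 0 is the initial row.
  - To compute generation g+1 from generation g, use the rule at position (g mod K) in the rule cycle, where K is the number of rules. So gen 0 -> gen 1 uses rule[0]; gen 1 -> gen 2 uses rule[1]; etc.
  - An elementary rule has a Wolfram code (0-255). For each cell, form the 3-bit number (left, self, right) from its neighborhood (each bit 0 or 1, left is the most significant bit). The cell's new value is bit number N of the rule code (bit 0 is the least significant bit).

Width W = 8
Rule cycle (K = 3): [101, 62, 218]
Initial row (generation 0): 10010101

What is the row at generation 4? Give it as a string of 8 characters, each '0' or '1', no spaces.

Gen 0: 10010101
Gen 1 (rule 101): 10011111
Gen 2 (rule 62): 11110000
Gen 3 (rule 218): 11111000
Gen 4 (rule 101): 00001011

Answer: 00001011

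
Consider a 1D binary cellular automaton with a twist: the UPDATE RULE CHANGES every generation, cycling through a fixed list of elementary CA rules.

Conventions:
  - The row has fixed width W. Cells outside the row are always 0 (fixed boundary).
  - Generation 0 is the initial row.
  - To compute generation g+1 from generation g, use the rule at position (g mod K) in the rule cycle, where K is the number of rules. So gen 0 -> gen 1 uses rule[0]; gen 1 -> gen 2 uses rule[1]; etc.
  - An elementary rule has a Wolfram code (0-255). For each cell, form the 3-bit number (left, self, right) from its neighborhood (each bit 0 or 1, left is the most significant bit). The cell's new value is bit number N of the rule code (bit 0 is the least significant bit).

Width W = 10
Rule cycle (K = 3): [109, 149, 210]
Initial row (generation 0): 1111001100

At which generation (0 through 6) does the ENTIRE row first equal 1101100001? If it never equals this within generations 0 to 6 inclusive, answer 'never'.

Gen 0: 1111001100
Gen 1 (rule 109): 1001001101
Gen 2 (rule 149): 1101100001
Gen 3 (rule 210): 0100110010
Gen 4 (rule 109): 0100110010
Gen 5 (rule 149): 0110001011
Gen 6 (rule 210): 1011010001

Answer: 2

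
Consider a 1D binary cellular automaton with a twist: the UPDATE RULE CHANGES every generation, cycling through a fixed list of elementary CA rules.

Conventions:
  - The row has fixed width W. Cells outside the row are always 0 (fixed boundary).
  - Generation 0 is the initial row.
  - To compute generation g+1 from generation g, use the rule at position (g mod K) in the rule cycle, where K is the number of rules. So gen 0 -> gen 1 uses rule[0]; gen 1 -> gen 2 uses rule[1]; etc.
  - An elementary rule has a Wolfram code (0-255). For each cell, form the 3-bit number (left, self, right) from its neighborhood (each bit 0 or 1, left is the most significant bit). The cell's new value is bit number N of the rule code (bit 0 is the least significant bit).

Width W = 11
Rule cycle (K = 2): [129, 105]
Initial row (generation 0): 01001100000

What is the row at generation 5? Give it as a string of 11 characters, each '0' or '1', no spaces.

Gen 0: 01001100000
Gen 1 (rule 129): 00000001111
Gen 2 (rule 105): 11111101001
Gen 3 (rule 129): 01111000000
Gen 4 (rule 105): 01001011111
Gen 5 (rule 129): 00000001110

Answer: 00000001110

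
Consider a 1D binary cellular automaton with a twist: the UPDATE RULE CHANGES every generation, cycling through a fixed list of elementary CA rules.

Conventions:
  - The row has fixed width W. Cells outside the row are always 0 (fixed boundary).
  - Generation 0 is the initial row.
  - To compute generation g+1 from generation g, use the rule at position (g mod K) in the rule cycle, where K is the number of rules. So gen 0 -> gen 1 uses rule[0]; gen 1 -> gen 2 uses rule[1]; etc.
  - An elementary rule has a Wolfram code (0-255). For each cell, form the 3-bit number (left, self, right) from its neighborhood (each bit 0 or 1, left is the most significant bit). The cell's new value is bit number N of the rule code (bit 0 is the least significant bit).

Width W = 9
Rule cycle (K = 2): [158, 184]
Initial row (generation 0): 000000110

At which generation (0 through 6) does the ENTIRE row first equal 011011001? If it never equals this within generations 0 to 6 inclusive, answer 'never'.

Answer: never

Derivation:
Gen 0: 000000110
Gen 1 (rule 158): 000001101
Gen 2 (rule 184): 000001010
Gen 3 (rule 158): 000011011
Gen 4 (rule 184): 000010110
Gen 5 (rule 158): 000110101
Gen 6 (rule 184): 000101010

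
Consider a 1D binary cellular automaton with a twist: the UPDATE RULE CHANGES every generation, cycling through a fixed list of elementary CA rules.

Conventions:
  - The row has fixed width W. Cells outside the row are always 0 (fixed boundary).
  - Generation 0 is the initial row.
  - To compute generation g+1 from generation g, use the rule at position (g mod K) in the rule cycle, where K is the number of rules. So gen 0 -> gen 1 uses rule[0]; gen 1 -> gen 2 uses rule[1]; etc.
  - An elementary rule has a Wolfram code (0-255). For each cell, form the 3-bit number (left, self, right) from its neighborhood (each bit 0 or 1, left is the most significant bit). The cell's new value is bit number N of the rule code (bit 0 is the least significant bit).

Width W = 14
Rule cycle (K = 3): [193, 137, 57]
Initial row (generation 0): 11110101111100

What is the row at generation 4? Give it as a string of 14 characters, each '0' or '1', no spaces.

Gen 0: 11110101111100
Gen 1 (rule 193): 01110000111101
Gen 2 (rule 137): 01100110111000
Gen 3 (rule 57): 01010101100111
Gen 4 (rule 193): 00000000100011

Answer: 00000000100011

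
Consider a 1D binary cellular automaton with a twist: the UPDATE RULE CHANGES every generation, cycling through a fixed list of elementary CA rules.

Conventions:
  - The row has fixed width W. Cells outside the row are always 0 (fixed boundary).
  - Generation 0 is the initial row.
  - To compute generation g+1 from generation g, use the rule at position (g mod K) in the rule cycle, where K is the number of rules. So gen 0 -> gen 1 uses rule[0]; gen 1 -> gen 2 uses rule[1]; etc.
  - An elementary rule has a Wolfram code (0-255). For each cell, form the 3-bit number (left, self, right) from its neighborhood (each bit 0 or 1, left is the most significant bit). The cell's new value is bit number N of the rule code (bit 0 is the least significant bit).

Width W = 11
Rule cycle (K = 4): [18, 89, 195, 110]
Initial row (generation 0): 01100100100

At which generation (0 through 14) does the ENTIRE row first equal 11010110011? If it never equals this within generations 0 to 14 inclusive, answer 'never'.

Answer: never

Derivation:
Gen 0: 01100100100
Gen 1 (rule 18): 10011011010
Gen 2 (rule 89): 01011011001
Gen 3 (rule 195): 10001001010
Gen 4 (rule 110): 10011011110
Gen 5 (rule 18): 01100000001
Gen 6 (rule 89): 01111111100
Gen 7 (rule 195): 10111111101
Gen 8 (rule 110): 11100000111
Gen 9 (rule 18): 00010001000
Gen 10 (rule 89): 11001100111
Gen 11 (rule 195): 01010101011
Gen 12 (rule 110): 11111111111
Gen 13 (rule 18): 00000000000
Gen 14 (rule 89): 11111111111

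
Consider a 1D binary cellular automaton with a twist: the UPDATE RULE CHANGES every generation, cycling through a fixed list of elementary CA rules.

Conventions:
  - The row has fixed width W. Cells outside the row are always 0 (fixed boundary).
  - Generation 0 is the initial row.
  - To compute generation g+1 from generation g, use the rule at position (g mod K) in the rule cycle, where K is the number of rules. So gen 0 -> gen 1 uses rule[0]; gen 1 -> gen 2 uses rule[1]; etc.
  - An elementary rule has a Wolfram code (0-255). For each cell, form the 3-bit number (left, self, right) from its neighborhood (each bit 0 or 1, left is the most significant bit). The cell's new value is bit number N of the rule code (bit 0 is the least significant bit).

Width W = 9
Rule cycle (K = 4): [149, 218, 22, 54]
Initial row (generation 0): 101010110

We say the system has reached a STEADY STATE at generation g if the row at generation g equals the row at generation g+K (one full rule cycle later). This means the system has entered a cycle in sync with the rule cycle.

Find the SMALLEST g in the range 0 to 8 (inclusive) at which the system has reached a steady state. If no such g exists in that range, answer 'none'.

Answer: 7

Derivation:
Gen 0: 101010110
Gen 1 (rule 149): 101010001
Gen 2 (rule 218): 000001010
Gen 3 (rule 22): 000011011
Gen 4 (rule 54): 000100100
Gen 5 (rule 149): 110110111
Gen 6 (rule 218): 110110111
Gen 7 (rule 22): 000000000
Gen 8 (rule 54): 000000000
Gen 9 (rule 149): 111111111
Gen 10 (rule 218): 111111111
Gen 11 (rule 22): 000000000
Gen 12 (rule 54): 000000000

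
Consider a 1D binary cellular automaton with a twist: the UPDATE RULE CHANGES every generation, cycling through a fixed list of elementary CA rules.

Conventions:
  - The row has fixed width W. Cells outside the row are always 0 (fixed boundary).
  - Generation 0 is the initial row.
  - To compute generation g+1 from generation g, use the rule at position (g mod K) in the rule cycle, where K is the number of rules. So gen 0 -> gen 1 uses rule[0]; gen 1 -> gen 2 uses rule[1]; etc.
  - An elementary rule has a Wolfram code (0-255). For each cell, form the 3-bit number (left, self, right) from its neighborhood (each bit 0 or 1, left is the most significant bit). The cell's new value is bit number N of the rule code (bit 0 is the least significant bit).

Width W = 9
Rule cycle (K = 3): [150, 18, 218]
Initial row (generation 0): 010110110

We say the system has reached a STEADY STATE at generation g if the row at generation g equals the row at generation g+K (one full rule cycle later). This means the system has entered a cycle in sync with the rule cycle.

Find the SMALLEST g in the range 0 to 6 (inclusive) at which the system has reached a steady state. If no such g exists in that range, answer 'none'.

Gen 0: 010110110
Gen 1 (rule 150): 110000001
Gen 2 (rule 18): 001000010
Gen 3 (rule 218): 010100101
Gen 4 (rule 150): 110111101
Gen 5 (rule 18): 000000000
Gen 6 (rule 218): 000000000
Gen 7 (rule 150): 000000000
Gen 8 (rule 18): 000000000
Gen 9 (rule 218): 000000000

Answer: 5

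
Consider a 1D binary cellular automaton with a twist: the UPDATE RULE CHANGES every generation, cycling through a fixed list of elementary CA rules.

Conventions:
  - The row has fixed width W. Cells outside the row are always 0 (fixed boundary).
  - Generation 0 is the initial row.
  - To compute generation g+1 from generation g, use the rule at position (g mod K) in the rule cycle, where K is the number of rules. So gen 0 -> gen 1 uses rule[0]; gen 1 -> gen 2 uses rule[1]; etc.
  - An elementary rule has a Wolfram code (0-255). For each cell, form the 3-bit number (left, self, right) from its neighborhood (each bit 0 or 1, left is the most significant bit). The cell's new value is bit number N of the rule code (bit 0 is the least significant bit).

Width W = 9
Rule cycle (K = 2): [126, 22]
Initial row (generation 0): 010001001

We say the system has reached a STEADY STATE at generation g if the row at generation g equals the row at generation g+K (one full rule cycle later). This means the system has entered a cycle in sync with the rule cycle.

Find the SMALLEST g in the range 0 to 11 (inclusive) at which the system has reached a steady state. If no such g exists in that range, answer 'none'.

Answer: 2

Derivation:
Gen 0: 010001001
Gen 1 (rule 126): 111011111
Gen 2 (rule 22): 000000000
Gen 3 (rule 126): 000000000
Gen 4 (rule 22): 000000000
Gen 5 (rule 126): 000000000
Gen 6 (rule 22): 000000000
Gen 7 (rule 126): 000000000
Gen 8 (rule 22): 000000000
Gen 9 (rule 126): 000000000
Gen 10 (rule 22): 000000000
Gen 11 (rule 126): 000000000
Gen 12 (rule 22): 000000000
Gen 13 (rule 126): 000000000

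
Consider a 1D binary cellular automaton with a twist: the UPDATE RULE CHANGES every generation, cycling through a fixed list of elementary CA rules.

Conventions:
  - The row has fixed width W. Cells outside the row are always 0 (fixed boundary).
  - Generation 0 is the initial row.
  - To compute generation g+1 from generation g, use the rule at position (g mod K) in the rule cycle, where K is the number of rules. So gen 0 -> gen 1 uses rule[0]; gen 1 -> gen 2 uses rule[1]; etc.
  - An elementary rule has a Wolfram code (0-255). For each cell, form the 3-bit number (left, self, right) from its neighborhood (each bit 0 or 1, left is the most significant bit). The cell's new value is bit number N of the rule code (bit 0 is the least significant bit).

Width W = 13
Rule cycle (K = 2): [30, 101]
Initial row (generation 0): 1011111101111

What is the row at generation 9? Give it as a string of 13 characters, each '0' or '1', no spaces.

Answer: 1010001000011

Derivation:
Gen 0: 1011111101111
Gen 1 (rule 30): 1010000001000
Gen 2 (rule 101): 1110111101011
Gen 3 (rule 30): 1000100001010
Gen 4 (rule 101): 1010101101110
Gen 5 (rule 30): 1010101001001
Gen 6 (rule 101): 1111111001001
Gen 7 (rule 30): 1000000111111
Gen 8 (rule 101): 1011110000001
Gen 9 (rule 30): 1010001000011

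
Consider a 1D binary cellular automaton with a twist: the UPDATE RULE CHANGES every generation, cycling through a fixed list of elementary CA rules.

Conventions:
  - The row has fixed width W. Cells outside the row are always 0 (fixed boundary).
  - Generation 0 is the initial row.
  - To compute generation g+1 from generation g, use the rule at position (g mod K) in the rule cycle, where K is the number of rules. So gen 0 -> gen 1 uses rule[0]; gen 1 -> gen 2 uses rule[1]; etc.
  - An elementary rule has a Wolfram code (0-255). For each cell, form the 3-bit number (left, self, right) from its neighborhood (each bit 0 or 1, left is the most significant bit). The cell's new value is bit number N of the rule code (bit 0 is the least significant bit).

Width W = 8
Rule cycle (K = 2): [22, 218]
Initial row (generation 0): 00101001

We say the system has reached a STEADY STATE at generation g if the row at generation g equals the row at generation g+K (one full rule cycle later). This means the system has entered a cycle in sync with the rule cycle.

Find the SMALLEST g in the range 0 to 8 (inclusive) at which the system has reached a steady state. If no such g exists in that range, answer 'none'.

Gen 0: 00101001
Gen 1 (rule 22): 01101111
Gen 2 (rule 218): 11101111
Gen 3 (rule 22): 00000000
Gen 4 (rule 218): 00000000
Gen 5 (rule 22): 00000000
Gen 6 (rule 218): 00000000
Gen 7 (rule 22): 00000000
Gen 8 (rule 218): 00000000
Gen 9 (rule 22): 00000000
Gen 10 (rule 218): 00000000

Answer: 3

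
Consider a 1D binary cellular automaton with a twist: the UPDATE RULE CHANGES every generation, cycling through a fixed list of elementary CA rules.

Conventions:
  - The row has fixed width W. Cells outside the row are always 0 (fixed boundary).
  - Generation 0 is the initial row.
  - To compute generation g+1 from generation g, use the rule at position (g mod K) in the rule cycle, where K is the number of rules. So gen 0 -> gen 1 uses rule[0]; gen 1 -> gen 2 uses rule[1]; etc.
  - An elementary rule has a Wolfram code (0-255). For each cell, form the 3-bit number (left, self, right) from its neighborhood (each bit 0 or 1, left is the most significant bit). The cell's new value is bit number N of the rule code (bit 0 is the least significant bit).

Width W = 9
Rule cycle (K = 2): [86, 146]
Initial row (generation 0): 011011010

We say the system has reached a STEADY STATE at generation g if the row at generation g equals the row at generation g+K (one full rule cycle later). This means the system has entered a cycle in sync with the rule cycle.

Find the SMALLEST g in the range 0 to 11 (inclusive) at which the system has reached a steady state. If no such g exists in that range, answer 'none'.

Answer: none

Derivation:
Gen 0: 011011010
Gen 1 (rule 86): 101001011
Gen 2 (rule 146): 000110000
Gen 3 (rule 86): 001011000
Gen 4 (rule 146): 010000100
Gen 5 (rule 86): 111001110
Gen 6 (rule 146): 010110101
Gen 7 (rule 86): 110010101
Gen 8 (rule 146): 001100000
Gen 9 (rule 86): 010110000
Gen 10 (rule 146): 100001000
Gen 11 (rule 86): 110011100
Gen 12 (rule 146): 001101010
Gen 13 (rule 86): 010101011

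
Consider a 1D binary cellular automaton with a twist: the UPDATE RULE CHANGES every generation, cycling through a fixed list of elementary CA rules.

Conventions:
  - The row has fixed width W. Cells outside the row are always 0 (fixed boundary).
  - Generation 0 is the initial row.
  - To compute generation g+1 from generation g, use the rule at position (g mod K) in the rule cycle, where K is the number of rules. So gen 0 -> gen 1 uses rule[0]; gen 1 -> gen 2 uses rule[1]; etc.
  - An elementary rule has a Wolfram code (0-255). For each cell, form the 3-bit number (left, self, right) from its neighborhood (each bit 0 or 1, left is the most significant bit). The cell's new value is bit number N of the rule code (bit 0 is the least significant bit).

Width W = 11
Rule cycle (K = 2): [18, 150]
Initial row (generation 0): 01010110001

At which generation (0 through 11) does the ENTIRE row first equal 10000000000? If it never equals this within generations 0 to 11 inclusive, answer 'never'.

Answer: 9

Derivation:
Gen 0: 01010110001
Gen 1 (rule 18): 10000001010
Gen 2 (rule 150): 11000011011
Gen 3 (rule 18): 00100100000
Gen 4 (rule 150): 01111110000
Gen 5 (rule 18): 10000001000
Gen 6 (rule 150): 11000011100
Gen 7 (rule 18): 00100100010
Gen 8 (rule 150): 01111110111
Gen 9 (rule 18): 10000000000
Gen 10 (rule 150): 11000000000
Gen 11 (rule 18): 00100000000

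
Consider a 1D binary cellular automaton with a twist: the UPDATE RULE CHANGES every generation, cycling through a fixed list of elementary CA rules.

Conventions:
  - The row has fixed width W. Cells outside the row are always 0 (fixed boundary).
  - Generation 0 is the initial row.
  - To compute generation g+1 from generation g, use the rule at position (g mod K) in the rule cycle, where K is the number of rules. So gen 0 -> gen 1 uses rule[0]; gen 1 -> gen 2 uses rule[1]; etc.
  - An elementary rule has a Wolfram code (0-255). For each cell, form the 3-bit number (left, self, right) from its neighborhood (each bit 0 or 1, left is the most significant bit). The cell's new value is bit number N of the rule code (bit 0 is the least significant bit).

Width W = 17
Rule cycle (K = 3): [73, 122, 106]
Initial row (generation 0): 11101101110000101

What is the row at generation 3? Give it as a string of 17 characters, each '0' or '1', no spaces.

Answer: 10110011011001000

Derivation:
Gen 0: 11101101110000101
Gen 1 (rule 73): 10101101010110000
Gen 2 (rule 122): 01011110101111000
Gen 3 (rule 106): 10110011011001000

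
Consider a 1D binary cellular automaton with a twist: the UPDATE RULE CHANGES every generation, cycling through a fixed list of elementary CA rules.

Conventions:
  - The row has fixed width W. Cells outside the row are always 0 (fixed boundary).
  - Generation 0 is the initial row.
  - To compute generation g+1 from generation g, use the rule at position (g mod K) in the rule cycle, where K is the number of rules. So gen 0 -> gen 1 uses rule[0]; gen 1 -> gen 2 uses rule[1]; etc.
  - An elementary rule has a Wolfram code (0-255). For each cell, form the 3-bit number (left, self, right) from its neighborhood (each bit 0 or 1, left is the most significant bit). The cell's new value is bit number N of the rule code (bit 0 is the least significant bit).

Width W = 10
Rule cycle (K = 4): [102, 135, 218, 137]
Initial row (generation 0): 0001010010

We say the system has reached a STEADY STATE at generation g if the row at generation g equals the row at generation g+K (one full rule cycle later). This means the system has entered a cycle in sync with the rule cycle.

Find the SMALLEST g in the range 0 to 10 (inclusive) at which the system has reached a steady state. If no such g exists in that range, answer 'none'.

Gen 0: 0001010010
Gen 1 (rule 102): 0011110110
Gen 2 (rule 135): 1101100000
Gen 3 (rule 218): 1101110000
Gen 4 (rule 137): 1001100111
Gen 5 (rule 102): 1010101001
Gen 6 (rule 135): 1010101011
Gen 7 (rule 218): 0000000011
Gen 8 (rule 137): 1111111010
Gen 9 (rule 102): 0000001110
Gen 10 (rule 135): 1111110100
Gen 11 (rule 218): 1111110010
Gen 12 (rule 137): 1111100000
Gen 13 (rule 102): 0000100000
Gen 14 (rule 135): 1111101111

Answer: none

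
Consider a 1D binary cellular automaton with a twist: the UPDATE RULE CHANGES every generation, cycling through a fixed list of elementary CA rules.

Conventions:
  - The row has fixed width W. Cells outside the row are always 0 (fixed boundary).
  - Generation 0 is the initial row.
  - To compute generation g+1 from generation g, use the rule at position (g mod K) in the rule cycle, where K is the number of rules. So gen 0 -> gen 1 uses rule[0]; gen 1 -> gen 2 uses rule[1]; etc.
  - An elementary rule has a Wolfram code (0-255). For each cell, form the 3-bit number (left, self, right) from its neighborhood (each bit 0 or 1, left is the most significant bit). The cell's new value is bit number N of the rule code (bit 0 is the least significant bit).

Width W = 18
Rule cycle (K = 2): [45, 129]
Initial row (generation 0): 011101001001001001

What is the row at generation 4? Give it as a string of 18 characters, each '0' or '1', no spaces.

Gen 0: 011101001001001001
Gen 1 (rule 45): 010011001001001001
Gen 2 (rule 129): 000000000000000000
Gen 3 (rule 45): 111111111111111111
Gen 4 (rule 129): 011111111111111110

Answer: 011111111111111110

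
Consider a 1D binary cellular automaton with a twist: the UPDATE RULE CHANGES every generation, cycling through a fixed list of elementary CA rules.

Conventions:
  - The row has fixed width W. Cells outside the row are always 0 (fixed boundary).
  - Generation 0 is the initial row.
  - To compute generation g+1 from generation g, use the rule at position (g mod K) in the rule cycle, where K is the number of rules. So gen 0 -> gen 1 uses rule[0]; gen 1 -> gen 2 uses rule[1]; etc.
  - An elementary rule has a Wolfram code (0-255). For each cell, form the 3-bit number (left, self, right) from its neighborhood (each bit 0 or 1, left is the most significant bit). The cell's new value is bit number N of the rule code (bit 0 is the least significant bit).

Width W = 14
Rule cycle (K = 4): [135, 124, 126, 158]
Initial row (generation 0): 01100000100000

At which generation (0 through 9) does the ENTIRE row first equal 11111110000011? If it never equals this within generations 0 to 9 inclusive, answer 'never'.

Gen 0: 01100000100000
Gen 1 (rule 135): 10001111101111
Gen 2 (rule 124): 11001000111001
Gen 3 (rule 126): 11111101101111
Gen 4 (rule 158): 11111001001110
Gen 5 (rule 135): 01110011010100
Gen 6 (rule 124): 01011011111110
Gen 7 (rule 126): 11111110000011
Gen 8 (rule 158): 11111101000110
Gen 9 (rule 135): 01111001011000

Answer: 7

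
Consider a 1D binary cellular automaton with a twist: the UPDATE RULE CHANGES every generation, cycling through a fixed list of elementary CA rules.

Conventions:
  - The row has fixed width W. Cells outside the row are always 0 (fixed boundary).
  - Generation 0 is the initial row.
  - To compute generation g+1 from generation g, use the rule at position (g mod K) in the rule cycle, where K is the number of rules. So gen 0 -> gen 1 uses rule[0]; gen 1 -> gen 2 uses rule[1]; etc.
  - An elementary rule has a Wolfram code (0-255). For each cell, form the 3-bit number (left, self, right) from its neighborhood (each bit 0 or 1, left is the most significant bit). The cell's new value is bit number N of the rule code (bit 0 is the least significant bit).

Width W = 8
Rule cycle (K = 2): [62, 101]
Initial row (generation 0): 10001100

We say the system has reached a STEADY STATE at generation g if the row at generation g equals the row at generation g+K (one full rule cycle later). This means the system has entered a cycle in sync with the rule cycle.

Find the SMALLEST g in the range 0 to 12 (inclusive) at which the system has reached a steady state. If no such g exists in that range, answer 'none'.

Answer: none

Derivation:
Gen 0: 10001100
Gen 1 (rule 62): 11011010
Gen 2 (rule 101): 01101110
Gen 3 (rule 62): 11011001
Gen 4 (rule 101): 01101001
Gen 5 (rule 62): 11011111
Gen 6 (rule 101): 01100001
Gen 7 (rule 62): 11010011
Gen 8 (rule 101): 01110001
Gen 9 (rule 62): 11001011
Gen 10 (rule 101): 01001101
Gen 11 (rule 62): 11111011
Gen 12 (rule 101): 00001101
Gen 13 (rule 62): 00011011
Gen 14 (rule 101): 11001101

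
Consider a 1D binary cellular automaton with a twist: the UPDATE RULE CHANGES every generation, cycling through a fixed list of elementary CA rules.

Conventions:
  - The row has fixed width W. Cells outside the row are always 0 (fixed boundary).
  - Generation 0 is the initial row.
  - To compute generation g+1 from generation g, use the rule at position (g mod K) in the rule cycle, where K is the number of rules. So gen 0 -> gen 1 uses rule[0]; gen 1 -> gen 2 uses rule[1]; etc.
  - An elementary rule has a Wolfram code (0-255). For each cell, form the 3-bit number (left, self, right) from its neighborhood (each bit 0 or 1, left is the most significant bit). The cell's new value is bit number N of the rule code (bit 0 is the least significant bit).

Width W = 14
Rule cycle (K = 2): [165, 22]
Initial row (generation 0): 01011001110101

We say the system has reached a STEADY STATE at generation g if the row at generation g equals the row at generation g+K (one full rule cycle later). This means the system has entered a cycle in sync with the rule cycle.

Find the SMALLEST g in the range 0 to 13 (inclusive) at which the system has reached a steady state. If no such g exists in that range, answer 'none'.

Gen 0: 01011001110101
Gen 1 (rule 165): 01100000101111
Gen 2 (rule 22): 10010001100000
Gen 3 (rule 165): 10010100001111
Gen 4 (rule 22): 11110110010000
Gen 5 (rule 165): 01101000010111
Gen 6 (rule 22): 10001100110000
Gen 7 (rule 165): 10100000000111
Gen 8 (rule 22): 10110000001000
Gen 9 (rule 165): 11000111101011
Gen 10 (rule 22): 00101000001000
Gen 11 (rule 165): 10111011101011
Gen 12 (rule 22): 10000000001000
Gen 13 (rule 165): 10111111101011
Gen 14 (rule 22): 10000000001000
Gen 15 (rule 165): 10111111101011

Answer: 12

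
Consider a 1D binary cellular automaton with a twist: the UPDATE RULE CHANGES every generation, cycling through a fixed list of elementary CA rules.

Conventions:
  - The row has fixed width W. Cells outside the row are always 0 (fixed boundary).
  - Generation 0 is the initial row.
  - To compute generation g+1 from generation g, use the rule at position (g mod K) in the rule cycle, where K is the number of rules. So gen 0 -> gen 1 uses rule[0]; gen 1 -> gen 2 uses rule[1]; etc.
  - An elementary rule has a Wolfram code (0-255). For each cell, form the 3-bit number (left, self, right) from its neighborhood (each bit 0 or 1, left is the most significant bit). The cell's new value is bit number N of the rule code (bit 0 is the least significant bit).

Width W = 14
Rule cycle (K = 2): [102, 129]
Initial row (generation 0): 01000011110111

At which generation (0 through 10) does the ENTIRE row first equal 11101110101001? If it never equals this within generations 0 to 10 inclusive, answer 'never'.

Answer: never

Derivation:
Gen 0: 01000011110111
Gen 1 (rule 102): 11000100011001
Gen 2 (rule 129): 00010001000000
Gen 3 (rule 102): 00110011000000
Gen 4 (rule 129): 10000000011111
Gen 5 (rule 102): 10000000100001
Gen 6 (rule 129): 00111110001100
Gen 7 (rule 102): 01000010010100
Gen 8 (rule 129): 00011000000001
Gen 9 (rule 102): 00101000000011
Gen 10 (rule 129): 10000011111000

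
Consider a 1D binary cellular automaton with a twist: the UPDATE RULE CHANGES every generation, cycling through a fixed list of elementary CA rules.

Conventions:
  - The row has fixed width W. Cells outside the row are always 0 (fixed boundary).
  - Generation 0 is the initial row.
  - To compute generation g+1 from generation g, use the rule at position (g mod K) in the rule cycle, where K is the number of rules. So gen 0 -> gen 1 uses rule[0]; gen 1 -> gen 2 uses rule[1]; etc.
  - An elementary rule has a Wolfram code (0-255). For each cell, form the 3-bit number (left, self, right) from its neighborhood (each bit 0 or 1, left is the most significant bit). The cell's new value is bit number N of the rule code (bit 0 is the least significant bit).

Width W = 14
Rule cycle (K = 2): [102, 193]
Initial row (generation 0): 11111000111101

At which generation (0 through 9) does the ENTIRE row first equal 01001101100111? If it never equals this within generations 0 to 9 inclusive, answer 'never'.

Answer: never

Derivation:
Gen 0: 11111000111101
Gen 1 (rule 102): 00001001000111
Gen 2 (rule 193): 11100000010011
Gen 3 (rule 102): 00100000110101
Gen 4 (rule 193): 10001110010000
Gen 5 (rule 102): 10010010110000
Gen 6 (rule 193): 00000000010111
Gen 7 (rule 102): 00000000111001
Gen 8 (rule 193): 11111110011000
Gen 9 (rule 102): 00000010101000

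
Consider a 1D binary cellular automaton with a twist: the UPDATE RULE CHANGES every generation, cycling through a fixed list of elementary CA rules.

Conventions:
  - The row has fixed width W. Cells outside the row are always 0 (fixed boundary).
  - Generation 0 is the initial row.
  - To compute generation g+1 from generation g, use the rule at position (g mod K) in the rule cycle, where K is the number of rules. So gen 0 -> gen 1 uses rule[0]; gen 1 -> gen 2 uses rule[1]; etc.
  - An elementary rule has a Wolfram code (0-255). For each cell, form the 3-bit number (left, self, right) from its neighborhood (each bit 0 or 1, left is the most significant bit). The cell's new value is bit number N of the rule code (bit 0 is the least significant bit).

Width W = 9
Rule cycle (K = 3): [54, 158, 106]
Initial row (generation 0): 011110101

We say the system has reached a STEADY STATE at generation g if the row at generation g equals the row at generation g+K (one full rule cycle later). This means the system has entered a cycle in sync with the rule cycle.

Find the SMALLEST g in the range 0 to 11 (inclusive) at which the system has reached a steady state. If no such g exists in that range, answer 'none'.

Answer: 7

Derivation:
Gen 0: 011110101
Gen 1 (rule 54): 100001111
Gen 2 (rule 158): 110011110
Gen 3 (rule 106): 110110010
Gen 4 (rule 54): 001001111
Gen 5 (rule 158): 011111110
Gen 6 (rule 106): 110000010
Gen 7 (rule 54): 001000111
Gen 8 (rule 158): 011101110
Gen 9 (rule 106): 110111010
Gen 10 (rule 54): 001000111
Gen 11 (rule 158): 011101110
Gen 12 (rule 106): 110111010
Gen 13 (rule 54): 001000111
Gen 14 (rule 158): 011101110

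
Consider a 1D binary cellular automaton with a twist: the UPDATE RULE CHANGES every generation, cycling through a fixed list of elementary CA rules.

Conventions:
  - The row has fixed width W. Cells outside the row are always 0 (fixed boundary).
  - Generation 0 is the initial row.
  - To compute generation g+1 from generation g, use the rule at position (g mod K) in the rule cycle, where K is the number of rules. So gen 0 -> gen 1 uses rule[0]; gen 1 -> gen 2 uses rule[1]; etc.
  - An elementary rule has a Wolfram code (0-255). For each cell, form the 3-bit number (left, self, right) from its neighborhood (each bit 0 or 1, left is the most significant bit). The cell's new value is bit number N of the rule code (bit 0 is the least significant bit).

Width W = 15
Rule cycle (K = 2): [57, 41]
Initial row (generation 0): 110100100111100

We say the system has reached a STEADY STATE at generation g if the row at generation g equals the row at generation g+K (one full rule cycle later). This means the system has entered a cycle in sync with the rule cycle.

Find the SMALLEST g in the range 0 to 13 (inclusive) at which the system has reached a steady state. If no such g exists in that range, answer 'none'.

Gen 0: 110100100111100
Gen 1 (rule 57): 101010010100011
Gen 2 (rule 41): 010100001001010
Gen 3 (rule 57): 001011100100101
Gen 4 (rule 41): 100110000000010
Gen 5 (rule 57): 010101111111001
Gen 6 (rule 41): 001011000000000
Gen 7 (rule 57): 100110111111111
Gen 8 (rule 41): 000101100000000
Gen 9 (rule 57): 110011011111111
Gen 10 (rule 41): 100010110000000
Gen 11 (rule 57): 011001101111111
Gen 12 (rule 41): 010001011000000
Gen 13 (rule 57): 001100110111111
Gen 14 (rule 41): 101000101100000
Gen 15 (rule 57): 010110011011111

Answer: none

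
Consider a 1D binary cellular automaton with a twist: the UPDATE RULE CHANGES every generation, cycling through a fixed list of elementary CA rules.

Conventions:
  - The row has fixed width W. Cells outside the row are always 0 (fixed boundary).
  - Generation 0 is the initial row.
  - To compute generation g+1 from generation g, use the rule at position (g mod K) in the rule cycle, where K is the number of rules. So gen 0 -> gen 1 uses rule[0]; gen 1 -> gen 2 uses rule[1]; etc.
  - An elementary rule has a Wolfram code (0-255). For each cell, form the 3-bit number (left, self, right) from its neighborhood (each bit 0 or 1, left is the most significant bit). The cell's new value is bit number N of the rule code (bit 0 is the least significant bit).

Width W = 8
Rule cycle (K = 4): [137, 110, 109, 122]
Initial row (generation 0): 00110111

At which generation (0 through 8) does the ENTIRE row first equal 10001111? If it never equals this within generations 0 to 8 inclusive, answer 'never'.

Gen 0: 00110111
Gen 1 (rule 137): 10100110
Gen 2 (rule 110): 11101110
Gen 3 (rule 109): 10111010
Gen 4 (rule 122): 01101101
Gen 5 (rule 137): 01001000
Gen 6 (rule 110): 11011000
Gen 7 (rule 109): 11111011
Gen 8 (rule 122): 10001111

Answer: 8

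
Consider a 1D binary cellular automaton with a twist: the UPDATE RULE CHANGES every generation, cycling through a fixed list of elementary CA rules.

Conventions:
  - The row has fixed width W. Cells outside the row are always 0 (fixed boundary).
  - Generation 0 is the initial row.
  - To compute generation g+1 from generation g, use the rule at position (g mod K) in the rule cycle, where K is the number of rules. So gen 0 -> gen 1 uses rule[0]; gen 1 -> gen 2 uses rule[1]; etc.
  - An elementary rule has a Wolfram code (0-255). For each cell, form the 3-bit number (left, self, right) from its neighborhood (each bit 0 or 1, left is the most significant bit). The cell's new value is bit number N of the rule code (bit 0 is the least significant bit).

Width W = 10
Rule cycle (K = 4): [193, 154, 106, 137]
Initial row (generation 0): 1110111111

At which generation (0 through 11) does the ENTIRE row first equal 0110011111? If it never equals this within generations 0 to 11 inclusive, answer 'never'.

Answer: 1

Derivation:
Gen 0: 1110111111
Gen 1 (rule 193): 0110011111
Gen 2 (rule 154): 1101111110
Gen 3 (rule 106): 1111000010
Gen 4 (rule 137): 1110011000
Gen 5 (rule 193): 0110001011
Gen 6 (rule 154): 1101010010
Gen 7 (rule 106): 1110100100
Gen 8 (rule 137): 1100000001
Gen 9 (rule 193): 0101111100
Gen 10 (rule 154): 1001111010
Gen 11 (rule 106): 0011001100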